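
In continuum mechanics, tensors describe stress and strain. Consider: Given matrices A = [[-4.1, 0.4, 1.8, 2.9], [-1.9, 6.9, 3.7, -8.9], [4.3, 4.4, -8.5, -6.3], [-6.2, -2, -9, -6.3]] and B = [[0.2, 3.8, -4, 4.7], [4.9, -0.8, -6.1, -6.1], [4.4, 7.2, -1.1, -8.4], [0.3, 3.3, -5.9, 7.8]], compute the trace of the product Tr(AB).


Tr(AB) = sum_i (AB)_{ii} where (AB)_{ii} = sum_k A_{ik} B_{ki}.
(AB)_{11} = -4.1*0.2 + 0.4*4.9 + 1.8*4.4 + 2.9*0.3 = 9.93
(AB)_{22} = -1.9*3.8 + 6.9*-0.8 + 3.7*7.2 + -8.9*3.3 = -15.47
(AB)_{33} = 4.3*-4 + 4.4*-6.1 + -8.5*-1.1 + -6.3*-5.9 = 2.48
(AB)_{44} = -6.2*4.7 + -2*-6.1 + -9*-8.4 + -6.3*7.8 = 9.52
Tr(AB) = 9.93 + -15.47 + 2.48 + 9.52 = 6.46

6.46


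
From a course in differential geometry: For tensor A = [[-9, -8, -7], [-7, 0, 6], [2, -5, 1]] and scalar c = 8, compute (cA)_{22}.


Scalar multiplication: (cA)_{ij} = c * A_{ij}.
c = 8
A_{22} = 0
(cA)_{22} = 8 * 0 = 0

0


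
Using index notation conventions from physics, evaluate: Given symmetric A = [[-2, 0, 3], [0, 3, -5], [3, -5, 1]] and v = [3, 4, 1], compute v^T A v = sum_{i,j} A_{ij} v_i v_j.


First compute Av:
(Av)_1 = -2*3 + 0*4 + 3*1 = -3
(Av)_2 = 0*3 + 3*4 + -5*1 = 7
(Av)_3 = 3*3 + -5*4 + 1*1 = -10
Av = [-3, 7, -10]
Then v^T (Av) = 3*-3 + 4*7 + 1*-10
= -9 + 28 + -10 = 9

9


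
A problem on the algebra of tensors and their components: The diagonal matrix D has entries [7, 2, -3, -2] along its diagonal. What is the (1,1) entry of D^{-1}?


For a diagonal matrix, the inverse has entries (D^{-1})_{ii} = 1/d_{ii}.
The diagonal entries are: d_{11} = 7, d_{22} = 2, d_{33} = -3, d_{44} = -2
We need (D^{-1})_{11} = 1/d_{11} = 1/7 = 1/7

1/7


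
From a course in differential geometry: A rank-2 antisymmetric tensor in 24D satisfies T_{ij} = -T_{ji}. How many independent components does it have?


An antisymmetric rank-2 tensor satisfies A_{ij} = -A_{ji}, so diagonal entries are zero.
The independent components are the upper-triangular entries: C(n, 2) = n(n-1)/2.
n = 24
C(24, 2) = 24 * 23 / 2 = 552 / 2 = 276

276


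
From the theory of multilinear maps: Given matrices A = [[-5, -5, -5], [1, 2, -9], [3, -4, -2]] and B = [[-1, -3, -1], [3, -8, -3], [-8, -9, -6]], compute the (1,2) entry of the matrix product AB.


(AB)_{ij} = sum_k A_{ik} B_{kj}.
For i=1, j=2:
A_{11} * B_{12} = -5 * -3 = 15
A_{12} * B_{22} = -5 * -8 = 40
A_{13} * B_{32} = -5 * -9 = 45
Sum = 15 + 40 + 45 = 100

100


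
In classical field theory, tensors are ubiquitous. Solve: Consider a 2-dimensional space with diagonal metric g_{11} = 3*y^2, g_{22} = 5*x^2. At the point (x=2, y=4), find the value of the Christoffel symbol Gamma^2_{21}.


For a diagonal metric, Gamma^k_{ij} = (1/2) g^{kk} (dg_{ik}/dx_j + dg_{jk}/dx_i - dg_{ij}/dx_k).
The metric is diagonal, so g_{ab} = 0 for a != b.
At the given point: g_{11} = 48, g_{22} = 20
g^{22} = 1/20
dg_{22}/dx_1 = dg_{22}/dx_1 = 20
dg_{12}/dx_2 = 0 (off-diagonal)
dg_{21}/dx_2 = 0 (off-diagonal)
Numerator = 20 + 0 - 0 = 20
Gamma^2_{21} = 20 / (2 * 20) = 1/2

1/2


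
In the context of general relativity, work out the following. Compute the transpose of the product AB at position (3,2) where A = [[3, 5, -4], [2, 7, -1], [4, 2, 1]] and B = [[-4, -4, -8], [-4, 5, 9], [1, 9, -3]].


(AB)^T_{ij} = (AB)_{ji} = sum_k A_{jk} B_{ki}.
For i=3, j=2 we need (AB)_{23}:
A_{21} * B_{13} = 2 * -8 = -16
A_{22} * B_{23} = 7 * 9 = 63
A_{23} * B_{33} = -1 * -3 = 3
Sum = -16 + 63 + 3 = 50

50


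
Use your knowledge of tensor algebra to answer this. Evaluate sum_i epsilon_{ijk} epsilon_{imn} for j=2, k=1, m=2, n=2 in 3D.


Using the identity: epsilon_{ijk} epsilon_{imn} = delta_{jm} delta_{kn} - delta_{jn} delta_{km}.
delta_{22} = 1
delta_{12} = 0
delta_{22} = 1
delta_{12} = 0
Result = 1 * 0 - 1 * 0 = 0 - 0 = 0

0


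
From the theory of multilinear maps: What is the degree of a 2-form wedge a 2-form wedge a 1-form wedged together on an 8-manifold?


The degree of a wedge product is the sum of the degrees of the individual forms.
Degrees: 2, 2, 1
Total degree = 2 + 2 + 1 = 5

5


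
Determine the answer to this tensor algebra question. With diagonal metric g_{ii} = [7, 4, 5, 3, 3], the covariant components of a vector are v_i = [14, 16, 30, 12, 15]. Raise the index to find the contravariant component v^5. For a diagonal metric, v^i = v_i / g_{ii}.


To raise an index with a diagonal metric: v^i = v_i / g_{ii}.
For index 5: v_5 = 15, g_{55} = 3
v^5 = 15 / 3 = 5

5


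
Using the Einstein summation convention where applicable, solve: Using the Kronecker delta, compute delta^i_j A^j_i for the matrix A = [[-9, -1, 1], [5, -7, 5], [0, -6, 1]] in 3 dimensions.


The contraction (trace) of a rank-2 tensor is the sum of its diagonal elements.
Diagonal entries: A[1,1] = -9, A[2,2] = -7, A[3,3] = 1
Tr(A) = -9 + -7 + 1 = -15

-15


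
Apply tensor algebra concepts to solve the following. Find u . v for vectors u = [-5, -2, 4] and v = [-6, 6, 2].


The inner product u . v = sum of u_i * v_i.
Term-by-term: -5 * -6, -2 * 6, 4 * 2
Products: 30, -12, 8
Sum = 30 + -12 + 8 = 26

26


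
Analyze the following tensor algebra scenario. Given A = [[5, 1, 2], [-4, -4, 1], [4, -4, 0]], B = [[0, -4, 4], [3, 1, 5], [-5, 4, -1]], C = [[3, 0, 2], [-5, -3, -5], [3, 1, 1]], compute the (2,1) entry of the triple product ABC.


(ABC)_{21} = sum_m (AB)_{2m} C_{m1}. First compute row 2 of AB.
(AB)_{21} = -4*0 + -4*3 + 1*-5 = -17
(AB)_{22} = -4*-4 + -4*1 + 1*4 = 16
(AB)_{23} = -4*4 + -4*5 + 1*-1 = -37
Now contract with column 1 of C:
(AB)_{21} * C_{11} = -17 * 3 = -51
(AB)_{22} * C_{21} = 16 * -5 = -80
(AB)_{23} * C_{31} = -37 * 3 = -111
(ABC)_{21} = -51 + -80 + -111 = -242

-242


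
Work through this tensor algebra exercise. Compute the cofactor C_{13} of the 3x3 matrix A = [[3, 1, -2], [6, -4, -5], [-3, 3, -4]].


To find cofactor C_{13}, delete row 1 and column 3.
The resulting 2x2 submatrix is: [[6, -4], [-3, 3]]
Minor M_{13} = 6*3 - -4*-3
  = 18 - 12 = 6
Sign = (-1)^(1+3) = (-1)^4 = 1
Cofactor C_{13} = 1 * 6 = 6

6


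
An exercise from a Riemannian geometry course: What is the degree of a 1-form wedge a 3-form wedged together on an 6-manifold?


The degree of a wedge product is the sum of the degrees of the individual forms.
Degrees: 1, 3
Total degree = 1 + 3 = 4

4


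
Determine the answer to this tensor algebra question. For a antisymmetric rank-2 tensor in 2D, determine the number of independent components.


A antisymmetric rank-2 tensor in d dimensions has d(d-1)/2 independent components.
d = 2
d(d-1)/2 = 2 * 1 / 2 = 2 / 2 = 1

1


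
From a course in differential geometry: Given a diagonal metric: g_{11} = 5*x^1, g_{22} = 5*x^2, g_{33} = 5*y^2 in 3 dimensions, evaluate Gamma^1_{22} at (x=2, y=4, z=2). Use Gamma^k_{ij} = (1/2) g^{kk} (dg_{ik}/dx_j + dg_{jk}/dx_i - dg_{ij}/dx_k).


For a diagonal metric, Gamma^k_{ij} = (1/2) g^{kk} (dg_{ik}/dx_j + dg_{jk}/dx_i - dg_{ij}/dx_k).
The metric is diagonal, so g_{ab} = 0 for a != b.
At the given point: g_{11} = 10, g_{22} = 20, g_{33} = 80
g^{11} = 1/10
dg_{21}/dx_2 = 0 (off-diagonal)
dg_{21}/dx_2 = 0 (off-diagonal)
dg_{22}/dx_1 = dg_{22}/dx_1 = 20
Numerator = 0 + 0 - 20 = -20
Gamma^1_{22} = -20 / (2 * 10) = -1

-1


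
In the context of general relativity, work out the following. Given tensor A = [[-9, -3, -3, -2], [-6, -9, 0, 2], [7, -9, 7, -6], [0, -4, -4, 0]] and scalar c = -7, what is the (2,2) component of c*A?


Scalar multiplication: (cA)_{ij} = c * A_{ij}.
c = -7
A_{22} = -9
(cA)_{22} = -7 * -9 = 63

63


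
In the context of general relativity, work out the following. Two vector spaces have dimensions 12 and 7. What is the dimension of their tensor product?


The dimension of a tensor product is the product of dimensions.
dim(V) = 12, dim(W) = 7
dim(V (x) W) = 12 * 7 = 84

84


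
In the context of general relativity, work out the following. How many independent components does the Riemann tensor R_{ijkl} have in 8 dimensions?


The Riemann tensor in d dimensions has d^2(d^2 - 1)/12 independent components.
d = 8, so d^2 = 64
d^2 - 1 = 63
d^2(d^2 - 1) = 64 * 63 = 4032
Divide by 12: 4032 / 12 = 336

336


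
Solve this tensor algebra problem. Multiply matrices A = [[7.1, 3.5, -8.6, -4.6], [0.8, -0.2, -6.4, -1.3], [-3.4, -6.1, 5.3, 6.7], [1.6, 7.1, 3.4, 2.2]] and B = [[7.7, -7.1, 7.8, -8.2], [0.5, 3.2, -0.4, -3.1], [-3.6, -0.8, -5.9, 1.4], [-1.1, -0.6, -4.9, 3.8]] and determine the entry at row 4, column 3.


(AB)_{ij} = sum_k A_{ik} B_{kj}.
For i=4, j=3:
A_{41} * B_{13} = 1.6 * 7.8 = 12.48
A_{42} * B_{23} = 7.1 * -0.4 = -2.84
A_{43} * B_{33} = 3.4 * -5.9 = -20.06
A_{44} * B_{43} = 2.2 * -4.9 = -10.78
Sum = 12.48 + -2.84 + -20.06 + -10.78 = -21.2

-21.2


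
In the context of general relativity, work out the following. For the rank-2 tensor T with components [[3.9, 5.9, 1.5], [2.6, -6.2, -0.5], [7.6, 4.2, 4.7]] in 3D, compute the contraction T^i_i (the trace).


The contraction (trace) of a rank-2 tensor is the sum of its diagonal elements.
Diagonal entries: A[1,1] = 3.9, A[2,2] = -6.2, A[3,3] = 4.7
Tr(A) = 3.9 + -6.2 + 4.7 = 2.4

2.4


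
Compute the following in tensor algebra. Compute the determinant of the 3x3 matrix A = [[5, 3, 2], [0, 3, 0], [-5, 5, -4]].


Expanding along the first row, det(A) = a11*M_11 - a12*M_12 + a13*M_13, where M_1j is the (1,j) minor.
Minor M_11 = 3*-4 - 0*5 = -12
Minor M_12 = 0*-4 - 0*-5 = 0
Minor M_13 = 0*5 - 3*-5 = 15
det = 5*(-12) - 3*(0) + 2*(15)
    = -60 - 0 + 30
    = -30

-30


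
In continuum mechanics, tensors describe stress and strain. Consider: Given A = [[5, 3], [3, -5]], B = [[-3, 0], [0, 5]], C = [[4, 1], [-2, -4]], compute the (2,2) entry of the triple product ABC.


(ABC)_{22} = sum_m (AB)_{2m} C_{m2}. First compute row 2 of AB.
(AB)_{21} = 3*-3 + -5*0 = -9
(AB)_{22} = 3*0 + -5*5 = -25
Now contract with column 2 of C:
(AB)_{21} * C_{12} = -9 * 1 = -9
(AB)_{22} * C_{22} = -25 * -4 = 100
(ABC)_{22} = -9 + 100 = 91

91


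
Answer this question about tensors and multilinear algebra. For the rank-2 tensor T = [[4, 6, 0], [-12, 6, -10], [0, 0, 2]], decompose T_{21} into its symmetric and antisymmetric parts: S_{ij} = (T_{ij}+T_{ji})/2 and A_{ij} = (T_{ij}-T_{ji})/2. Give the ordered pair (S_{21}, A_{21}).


T_{21} = -12
T_{12} = 6
S_{21} = (-12 + 6)/2 = -6/2 = -3
A_{21} = (-12 - 6)/2 = -18/2 = -9
Check: S + A = -3 + -9 = -12 = T_{21}.

(-3, -9)


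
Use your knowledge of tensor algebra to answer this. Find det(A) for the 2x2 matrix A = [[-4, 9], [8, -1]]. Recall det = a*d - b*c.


For a 2x2 matrix [[a, b], [c, d]], det = a*d - b*c.
a = -4, b = 9, c = 8, d = -1
a*d = -4 * -1 = 4
b*c = 9 * 8 = 72
det = 4 - 72 = -68

-68


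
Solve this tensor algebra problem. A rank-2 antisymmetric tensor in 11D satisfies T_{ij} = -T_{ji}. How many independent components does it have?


An antisymmetric rank-2 tensor satisfies A_{ij} = -A_{ji}, so diagonal entries are zero.
The independent components are the upper-triangular entries: C(n, 2) = n(n-1)/2.
n = 11
C(11, 2) = 11 * 10 / 2 = 110 / 2 = 55

55


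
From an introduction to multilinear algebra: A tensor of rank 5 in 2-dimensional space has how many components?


The number of components of a rank-r tensor in d dimensions is d^r.
Here d = 2 and r = 5.
2^5 = 32

32


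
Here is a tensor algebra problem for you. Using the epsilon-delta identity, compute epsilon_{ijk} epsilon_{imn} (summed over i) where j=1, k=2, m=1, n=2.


Using the identity: epsilon_{ijk} epsilon_{imn} = delta_{jm} delta_{kn} - delta_{jn} delta_{km}.
delta_{11} = 1
delta_{22} = 1
delta_{12} = 0
delta_{21} = 0
Result = 1 * 1 - 0 * 0 = 1 - 0 = 1

1


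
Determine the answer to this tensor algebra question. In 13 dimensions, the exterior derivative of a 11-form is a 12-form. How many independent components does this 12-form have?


The exterior derivative of a p-form is a (p+1)-form.
Its number of independent components is C(n, p+1).
n = 13, p+1 = 12
C(13, 12) = 13

13


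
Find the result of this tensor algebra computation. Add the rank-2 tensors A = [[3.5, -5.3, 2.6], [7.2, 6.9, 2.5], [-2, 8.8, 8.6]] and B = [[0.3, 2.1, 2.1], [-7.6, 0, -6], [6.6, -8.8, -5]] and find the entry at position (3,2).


Tensor addition is component-wise: (A + B)_{ij} = A_{ij} + B_{ij}.
A_{32} = 8.8
B_{32} = -8.8
(A + B)_{32} = 8.8 + -8.8 = 0

0


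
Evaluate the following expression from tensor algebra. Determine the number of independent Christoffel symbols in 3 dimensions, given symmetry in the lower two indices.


Christoffel symbols Gamma^k_{ij} are symmetric in i,j, so there are d * d(d+1)/2 independent symbols.
d = 3
d(d+1)/2 = 3 * 4 / 2 = 6
Total = 3 * 6 = 18

18


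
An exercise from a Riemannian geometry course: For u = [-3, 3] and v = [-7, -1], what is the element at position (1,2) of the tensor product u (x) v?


The outer product entry T_{ij} = u_i * v_j.
We need i=1, j=2.
u_1 = -3, v_2 = -1
T_{1,2} = -3 * -1 = 3

3


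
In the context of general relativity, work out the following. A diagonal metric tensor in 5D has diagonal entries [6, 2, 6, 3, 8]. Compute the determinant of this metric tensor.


For a diagonal metric, the determinant is the product of diagonal entries.
Diagonal entries: 6, 2, 6, 3, 8
det(g) = 6 * 2 * 6 * 3 * 8 = 1728

1728


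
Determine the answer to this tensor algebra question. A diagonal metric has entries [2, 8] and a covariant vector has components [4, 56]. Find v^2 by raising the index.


To raise an index with a diagonal metric: v^i = v_i / g_{ii}.
For index 2: v_2 = 56, g_{22} = 8
v^2 = 56 / 8 = 7

7


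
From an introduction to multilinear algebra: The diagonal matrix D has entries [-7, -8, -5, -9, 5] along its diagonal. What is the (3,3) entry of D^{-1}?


For a diagonal matrix, the inverse has entries (D^{-1})_{ii} = 1/d_{ii}.
The diagonal entries are: d_{11} = -7, d_{22} = -8, d_{33} = -5, d_{44} = -9, d_{55} = 5
We need (D^{-1})_{33} = 1/d_{33} = 1/-5 = -1/5

-1/5


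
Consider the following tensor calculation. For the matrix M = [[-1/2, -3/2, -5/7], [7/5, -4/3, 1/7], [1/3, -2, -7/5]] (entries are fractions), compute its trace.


The trace is the sum of diagonal entries.
Diagonal: M[1,1] = -1/2, M[2,2] = -4/3, M[3,3] = -7/5
Tr(M) = -1/2 + -4/3 + -7/5
Computing step by step:
After adding M[1,1]: -1/2
After adding M[2,2]: -11/6
After adding M[3,3]: -97/30
Tr(M) = -97/30

-97/30


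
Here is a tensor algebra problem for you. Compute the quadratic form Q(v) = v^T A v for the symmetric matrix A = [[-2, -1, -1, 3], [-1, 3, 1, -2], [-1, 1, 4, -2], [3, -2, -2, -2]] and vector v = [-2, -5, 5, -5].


First compute Av:
(Av)_1 = -2*-2 + -1*-5 + -1*5 + 3*-5 = -11
(Av)_2 = -1*-2 + 3*-5 + 1*5 + -2*-5 = 2
(Av)_3 = -1*-2 + 1*-5 + 4*5 + -2*-5 = 27
(Av)_4 = 3*-2 + -2*-5 + -2*5 + -2*-5 = 4
Av = [-11, 2, 27, 4]
Then v^T (Av) = -2*-11 + -5*2 + 5*27 + -5*4
= 22 + -10 + 135 + -20 = 127

127


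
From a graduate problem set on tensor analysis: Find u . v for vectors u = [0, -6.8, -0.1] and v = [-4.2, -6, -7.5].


The inner product u . v = sum of u_i * v_i.
Term-by-term: 0 * -4.2, -6.8 * -6, -0.1 * -7.5
Products: 0, 40.8, 0.75
Sum = 0 + 40.8 + 0.75 = 41.55

41.55


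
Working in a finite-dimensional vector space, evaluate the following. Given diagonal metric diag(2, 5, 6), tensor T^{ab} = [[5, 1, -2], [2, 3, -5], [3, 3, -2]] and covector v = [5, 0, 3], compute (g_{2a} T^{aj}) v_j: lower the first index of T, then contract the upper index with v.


Step 1: lower the first index. For a diagonal metric, g_{ia} T^{aj} = g_{ii} T^{ij} (no sum on i).
g_{22} = 5
S_2{}^1 = 5 * T^{21} = 5 * 2 = 10
S_2{}^2 = 5 * T^{22} = 5 * 3 = 15
S_2{}^3 = 5 * T^{23} = 5 * -5 = -25
Step 2: contract S_2{}^j with v_j.
S_2{}^1 * v_1 = 10 * 5 = 50
S_2{}^2 * v_2 = 15 * 0 = 0
S_2{}^3 * v_3 = -25 * 3 = -75
Result = 50 + 0 + -75 = -25

-25


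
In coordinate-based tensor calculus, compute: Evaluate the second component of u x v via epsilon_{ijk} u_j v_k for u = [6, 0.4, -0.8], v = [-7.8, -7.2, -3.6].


(u x v)_2 = sum_{j,k} epsilon_{2jk} u_j v_k. Only permutations of (1,2,3) contribute; the two non-zero terms are:
eps_{213} u_1 v_3 = -1 * 6 * -3.6 = 21.6
eps_{231} u_3 v_1 = 1 * -0.8 * -7.8 = 6.24
(u x v)_2 = 27.84

27.84


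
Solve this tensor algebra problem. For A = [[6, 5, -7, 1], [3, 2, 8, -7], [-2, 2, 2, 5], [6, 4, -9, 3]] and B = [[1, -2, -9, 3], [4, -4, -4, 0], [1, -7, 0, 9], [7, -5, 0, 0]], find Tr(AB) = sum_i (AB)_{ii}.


Tr(AB) = sum_i (AB)_{ii} where (AB)_{ii} = sum_k A_{ik} B_{ki}.
(AB)_{11} = 6*1 + 5*4 + -7*1 + 1*7 = 26
(AB)_{22} = 3*-2 + 2*-4 + 8*-7 + -7*-5 = -35
(AB)_{33} = -2*-9 + 2*-4 + 2*0 + 5*0 = 10
(AB)_{44} = 6*3 + 4*0 + -9*9 + 3*0 = -63
Tr(AB) = 26 + -35 + 10 + -63 = -62

-62


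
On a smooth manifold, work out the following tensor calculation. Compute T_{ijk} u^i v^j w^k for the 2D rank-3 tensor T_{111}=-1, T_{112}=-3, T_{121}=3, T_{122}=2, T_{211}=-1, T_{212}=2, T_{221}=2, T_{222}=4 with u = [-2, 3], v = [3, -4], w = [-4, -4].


S = sum over i,j,k of T_{ijk} u_i v_j w_k. Expanding all 8 terms:
T_{111}*u_1*v_1*w_1 = -1*-2*3*-4 = -24  (running total: -24)
T_{112}*u_1*v_1*w_2 = -3*-2*3*-4 = -72  (running total: -96)
T_{121}*u_1*v_2*w_1 = 3*-2*-4*-4 = -96  (running total: -192)
T_{122}*u_1*v_2*w_2 = 2*-2*-4*-4 = -64  (running total: -256)
T_{211}*u_2*v_1*w_1 = -1*3*3*-4 = 36  (running total: -220)
T_{212}*u_2*v_1*w_2 = 2*3*3*-4 = -72  (running total: -292)
T_{221}*u_2*v_2*w_1 = 2*3*-4*-4 = 96  (running total: -196)
T_{222}*u_2*v_2*w_2 = 4*3*-4*-4 = 192  (running total: -4)
S = -4

-4


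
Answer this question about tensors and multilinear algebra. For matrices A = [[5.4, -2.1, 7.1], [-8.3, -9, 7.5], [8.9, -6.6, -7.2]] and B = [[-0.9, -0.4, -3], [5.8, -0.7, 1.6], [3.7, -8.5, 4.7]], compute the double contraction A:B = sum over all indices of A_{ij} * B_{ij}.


A:B = sum over all i,j of A_{ij} * B_{ij}.
Row 1: 5.4*-0.9=-4.86, -2.1*-0.4=0.84, 7.1*-3=-21.3 => row sum = -25.32
Row 2: -8.3*5.8=-48.14, -9*-0.7=6.3, 7.5*1.6=12 => row sum = -29.84
Row 3: 8.9*3.7=32.93, -6.6*-8.5=56.1, -7.2*4.7=-33.84 => row sum = 55.19
Total = -25.32 + -29.84 + 55.19 = 0.03

0.03


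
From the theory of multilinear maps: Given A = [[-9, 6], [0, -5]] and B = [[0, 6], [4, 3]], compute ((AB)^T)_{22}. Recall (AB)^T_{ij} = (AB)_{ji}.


(AB)^T_{ij} = (AB)_{ji} = sum_k A_{jk} B_{ki}.
For i=2, j=2 we need (AB)_{22}:
A_{21} * B_{12} = 0 * 6 = 0
A_{22} * B_{22} = -5 * 3 = -15
Sum = 0 + -15 = -15

-15


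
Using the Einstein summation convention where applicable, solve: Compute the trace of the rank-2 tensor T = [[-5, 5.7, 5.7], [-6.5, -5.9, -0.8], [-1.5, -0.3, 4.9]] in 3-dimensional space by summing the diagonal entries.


The contraction (trace) of a rank-2 tensor is the sum of its diagonal elements.
Diagonal entries: A[1,1] = -5, A[2,2] = -5.9, A[3,3] = 4.9
Tr(A) = -5 + -5.9 + 4.9 = -6

-6


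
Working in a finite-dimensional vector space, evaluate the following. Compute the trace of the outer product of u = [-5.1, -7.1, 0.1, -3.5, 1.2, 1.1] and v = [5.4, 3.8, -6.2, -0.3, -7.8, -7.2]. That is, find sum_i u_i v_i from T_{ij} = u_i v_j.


The outer product gives T_{ij} = u_i v_j.
The trace (contraction) is Tr(T) = sum_i T_{ii} = sum_i u_i v_i.
Diagonal entries:
T_{11} = u_1 * v_1 = -5.1 * 5.4 = -27.54
T_{22} = u_2 * v_2 = -7.1 * 3.8 = -26.98
T_{33} = u_3 * v_3 = 0.1 * -6.2 = -0.62
T_{44} = u_4 * v_4 = -3.5 * -0.3 = 1.05
T_{55} = u_5 * v_5 = 1.2 * -7.8 = -9.36
T_{66} = u_6 * v_6 = 1.1 * -7.2 = -7.92
Tr(T) = -27.54 + -26.98 + -0.62 + 1.05 + -9.36 + -7.92 = -71.37

-71.37


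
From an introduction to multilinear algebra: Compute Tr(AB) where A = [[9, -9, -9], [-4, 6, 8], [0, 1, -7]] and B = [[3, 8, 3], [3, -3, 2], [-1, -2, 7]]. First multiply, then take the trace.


Tr(AB) = sum_i (AB)_{ii} where (AB)_{ii} = sum_k A_{ik} B_{ki}.
(AB)_{11} = 9*3 + -9*3 + -9*-1 = 9
(AB)_{22} = -4*8 + 6*-3 + 8*-2 = -66
(AB)_{33} = 0*3 + 1*2 + -7*7 = -47
Tr(AB) = 9 + -66 + -47 = -104

-104


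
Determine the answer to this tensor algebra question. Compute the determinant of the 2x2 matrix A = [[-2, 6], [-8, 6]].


For a 2x2 matrix [[a, b], [c, d]], det = a*d - b*c.
a = -2, b = 6, c = -8, d = 6
a*d = -2 * 6 = -12
b*c = 6 * -8 = -48
det = -12 - -48 = 36

36


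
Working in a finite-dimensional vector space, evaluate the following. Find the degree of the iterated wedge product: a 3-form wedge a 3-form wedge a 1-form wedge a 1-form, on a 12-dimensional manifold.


The degree of a wedge product is the sum of the degrees of the individual forms.
Degrees: 3, 3, 1, 1
Total degree = 3 + 3 + 1 + 1 = 8

8


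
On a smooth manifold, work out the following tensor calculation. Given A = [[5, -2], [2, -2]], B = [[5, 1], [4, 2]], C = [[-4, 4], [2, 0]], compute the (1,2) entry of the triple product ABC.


(ABC)_{12} = sum_m (AB)_{1m} C_{m2}. First compute row 1 of AB.
(AB)_{11} = 5*5 + -2*4 = 17
(AB)_{12} = 5*1 + -2*2 = 1
Now contract with column 2 of C:
(AB)_{11} * C_{12} = 17 * 4 = 68
(AB)_{12} * C_{22} = 1 * 0 = 0
(ABC)_{12} = 68 + 0 = 68

68


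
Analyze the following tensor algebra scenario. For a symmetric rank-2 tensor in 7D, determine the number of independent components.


A symmetric rank-2 tensor in d dimensions has d(d+1)/2 independent components.
d = 7
d(d+1)/2 = 7 * 8 / 2 = 56 / 2 = 28

28


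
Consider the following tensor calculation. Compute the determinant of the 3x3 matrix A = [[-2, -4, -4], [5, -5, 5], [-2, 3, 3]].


Expanding along the first row, det(A) = a11*M_11 - a12*M_12 + a13*M_13, where M_1j is the (1,j) minor.
Minor M_11 = -5*3 - 5*3 = -30
Minor M_12 = 5*3 - 5*-2 = 25
Minor M_13 = 5*3 - -5*-2 = 5
det = -2*(-30) - -4*(25) + -4*(5)
    = 60 - -100 + -20
    = 140

140


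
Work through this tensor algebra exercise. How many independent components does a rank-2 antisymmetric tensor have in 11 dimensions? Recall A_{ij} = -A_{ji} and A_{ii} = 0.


An antisymmetric rank-2 tensor satisfies A_{ij} = -A_{ji}, so diagonal entries are zero.
The independent components are the upper-triangular entries: C(n, 2) = n(n-1)/2.
n = 11
C(11, 2) = 11 * 10 / 2 = 110 / 2 = 55

55


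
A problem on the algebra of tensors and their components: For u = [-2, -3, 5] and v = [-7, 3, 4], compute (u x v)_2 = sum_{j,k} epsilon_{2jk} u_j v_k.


(u x v)_2 = sum_{j,k} epsilon_{2jk} u_j v_k. Only permutations of (1,2,3) contribute; the two non-zero terms are:
eps_{213} u_1 v_3 = -1 * -2 * 4 = 8
eps_{231} u_3 v_1 = 1 * 5 * -7 = -35
(u x v)_2 = -27

-27


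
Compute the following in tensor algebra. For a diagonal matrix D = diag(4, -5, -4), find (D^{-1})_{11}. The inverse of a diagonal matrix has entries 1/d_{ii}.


For a diagonal matrix, the inverse has entries (D^{-1})_{ii} = 1/d_{ii}.
The diagonal entries are: d_{11} = 4, d_{22} = -5, d_{33} = -4
We need (D^{-1})_{11} = 1/d_{11} = 1/4 = 1/4

1/4


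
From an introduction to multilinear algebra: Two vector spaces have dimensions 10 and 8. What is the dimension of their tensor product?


The dimension of a tensor product is the product of dimensions.
dim(V) = 10, dim(W) = 8
dim(V (x) W) = 10 * 8 = 80

80


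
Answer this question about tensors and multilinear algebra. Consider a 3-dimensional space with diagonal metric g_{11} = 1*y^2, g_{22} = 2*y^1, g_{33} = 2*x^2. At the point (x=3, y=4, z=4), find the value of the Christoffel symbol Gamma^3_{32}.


For a diagonal metric, Gamma^k_{ij} = (1/2) g^{kk} (dg_{ik}/dx_j + dg_{jk}/dx_i - dg_{ij}/dx_k).
The metric is diagonal, so g_{ab} = 0 for a != b.
At the given point: g_{11} = 16, g_{22} = 8, g_{33} = 18
g^{33} = 1/18
dg_{33}/dx_2 = dg_{33}/dx_2 = 0
dg_{23}/dx_3 = 0 (off-diagonal)
dg_{32}/dx_3 = 0 (off-diagonal)
Numerator = 0 + 0 - 0 = 0
Gamma^3_{32} = 0 / (2 * 18) = 0

0


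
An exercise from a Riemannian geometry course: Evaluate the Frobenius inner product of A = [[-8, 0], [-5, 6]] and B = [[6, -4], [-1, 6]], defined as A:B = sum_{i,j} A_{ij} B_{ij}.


A:B = sum over all i,j of A_{ij} * B_{ij}.
Row 1: -8*6=-48, 0*-4=0 => row sum = -48
Row 2: -5*-1=5, 6*6=36 => row sum = 41
Total = -48 + 41 = -7

-7


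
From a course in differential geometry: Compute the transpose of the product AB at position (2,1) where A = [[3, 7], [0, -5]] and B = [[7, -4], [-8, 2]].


(AB)^T_{ij} = (AB)_{ji} = sum_k A_{jk} B_{ki}.
For i=2, j=1 we need (AB)_{12}:
A_{11} * B_{12} = 3 * -4 = -12
A_{12} * B_{22} = 7 * 2 = 14
Sum = -12 + 14 = 2

2


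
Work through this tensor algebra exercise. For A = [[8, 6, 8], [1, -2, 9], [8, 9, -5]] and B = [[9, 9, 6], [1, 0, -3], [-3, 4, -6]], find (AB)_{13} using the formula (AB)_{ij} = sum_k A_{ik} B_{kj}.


(AB)_{ij} = sum_k A_{ik} B_{kj}.
For i=1, j=3:
A_{11} * B_{13} = 8 * 6 = 48
A_{12} * B_{23} = 6 * -3 = -18
A_{13} * B_{33} = 8 * -6 = -48
Sum = 48 + -18 + -48 = -18

-18


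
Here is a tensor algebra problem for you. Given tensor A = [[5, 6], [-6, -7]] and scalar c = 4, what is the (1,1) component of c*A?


Scalar multiplication: (cA)_{ij} = c * A_{ij}.
c = 4
A_{11} = 5
(cA)_{11} = 4 * 5 = 20

20


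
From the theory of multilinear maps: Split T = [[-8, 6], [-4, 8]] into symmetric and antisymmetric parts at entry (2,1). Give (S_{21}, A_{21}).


T_{21} = -4
T_{12} = 6
S_{21} = (-4 + 6)/2 = 2/2 = 1
A_{21} = (-4 - 6)/2 = -10/2 = -5
Check: S + A = 1 + -5 = -4 = T_{21}.

(1, -5)


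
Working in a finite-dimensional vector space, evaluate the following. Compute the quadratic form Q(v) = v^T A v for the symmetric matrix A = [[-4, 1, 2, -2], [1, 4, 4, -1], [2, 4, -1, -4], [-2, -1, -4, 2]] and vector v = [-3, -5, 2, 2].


First compute Av:
(Av)_1 = -4*-3 + 1*-5 + 2*2 + -2*2 = 7
(Av)_2 = 1*-3 + 4*-5 + 4*2 + -1*2 = -17
(Av)_3 = 2*-3 + 4*-5 + -1*2 + -4*2 = -36
(Av)_4 = -2*-3 + -1*-5 + -4*2 + 2*2 = 7
Av = [7, -17, -36, 7]
Then v^T (Av) = -3*7 + -5*-17 + 2*-36 + 2*7
= -21 + 85 + -72 + 14 = 6

6


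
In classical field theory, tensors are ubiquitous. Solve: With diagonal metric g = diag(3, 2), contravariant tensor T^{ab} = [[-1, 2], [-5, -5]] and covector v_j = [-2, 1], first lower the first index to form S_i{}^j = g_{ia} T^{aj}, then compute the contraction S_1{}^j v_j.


Step 1: lower the first index. For a diagonal metric, g_{ia} T^{aj} = g_{ii} T^{ij} (no sum on i).
g_{11} = 3
S_1{}^1 = 3 * T^{11} = 3 * -1 = -3
S_1{}^2 = 3 * T^{12} = 3 * 2 = 6
Step 2: contract S_1{}^j with v_j.
S_1{}^1 * v_1 = -3 * -2 = 6
S_1{}^2 * v_2 = 6 * 1 = 6
Result = 6 + 6 = 12

12


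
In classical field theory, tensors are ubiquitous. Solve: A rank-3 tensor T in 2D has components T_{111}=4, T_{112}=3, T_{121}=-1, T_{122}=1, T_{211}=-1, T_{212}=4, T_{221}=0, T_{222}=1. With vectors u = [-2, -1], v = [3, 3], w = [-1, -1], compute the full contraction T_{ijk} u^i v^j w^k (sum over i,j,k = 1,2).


S = sum over i,j,k of T_{ijk} u_i v_j w_k. Expanding all 8 terms:
T_{111}*u_1*v_1*w_1 = 4*-2*3*-1 = 24  (running total: 24)
T_{112}*u_1*v_1*w_2 = 3*-2*3*-1 = 18  (running total: 42)
T_{121}*u_1*v_2*w_1 = -1*-2*3*-1 = -6  (running total: 36)
T_{122}*u_1*v_2*w_2 = 1*-2*3*-1 = 6  (running total: 42)
T_{211}*u_2*v_1*w_1 = -1*-1*3*-1 = -3  (running total: 39)
T_{212}*u_2*v_1*w_2 = 4*-1*3*-1 = 12  (running total: 51)
T_{221}*u_2*v_2*w_1 = 0*-1*3*-1 = 0  (running total: 51)
T_{222}*u_2*v_2*w_2 = 1*-1*3*-1 = 3  (running total: 54)
S = 54

54


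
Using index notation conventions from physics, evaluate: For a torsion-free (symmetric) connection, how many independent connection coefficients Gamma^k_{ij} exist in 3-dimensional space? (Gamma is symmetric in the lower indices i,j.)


Christoffel symbols Gamma^k_{ij} are symmetric in i,j, so there are d * d(d+1)/2 independent symbols.
d = 3
d(d+1)/2 = 3 * 4 / 2 = 6
Total = 3 * 6 = 18

18


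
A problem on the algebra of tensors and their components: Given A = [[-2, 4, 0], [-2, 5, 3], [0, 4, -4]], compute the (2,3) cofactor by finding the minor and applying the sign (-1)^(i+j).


To find cofactor C_{23}, delete row 2 and column 3.
The resulting 2x2 submatrix is: [[-2, 4], [0, 4]]
Minor M_{23} = -2*4 - 4*0
  = -8 - 0 = -8
Sign = (-1)^(2+3) = (-1)^5 = -1
Cofactor C_{23} = -1 * -8 = 8

8


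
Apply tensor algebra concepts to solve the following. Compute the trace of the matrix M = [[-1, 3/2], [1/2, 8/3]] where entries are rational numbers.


The trace is the sum of diagonal entries.
Diagonal: M[1,1] = -1, M[2,2] = 8/3
Tr(M) = -1 + 8/3
Computing step by step:
After adding M[1,1]: -1
After adding M[2,2]: 5/3
Tr(M) = 5/3

5/3


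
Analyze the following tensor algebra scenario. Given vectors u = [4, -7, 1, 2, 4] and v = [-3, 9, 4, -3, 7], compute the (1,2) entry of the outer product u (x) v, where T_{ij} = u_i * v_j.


The outer product entry T_{ij} = u_i * v_j.
We need i=1, j=2.
u_1 = 4, v_2 = 9
T_{1,2} = 4 * 9 = 36

36


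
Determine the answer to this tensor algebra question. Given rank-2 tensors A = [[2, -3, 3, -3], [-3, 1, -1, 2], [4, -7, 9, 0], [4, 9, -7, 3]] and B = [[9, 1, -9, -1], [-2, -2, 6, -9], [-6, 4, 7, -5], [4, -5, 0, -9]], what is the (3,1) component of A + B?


Tensor addition is component-wise: (A + B)_{ij} = A_{ij} + B_{ij}.
A_{31} = 4
B_{31} = -6
(A + B)_{31} = 4 + -6 = -2

-2


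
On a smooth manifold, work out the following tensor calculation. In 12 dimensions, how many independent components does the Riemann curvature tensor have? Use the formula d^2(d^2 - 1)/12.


The Riemann tensor in d dimensions has d^2(d^2 - 1)/12 independent components.
d = 12, so d^2 = 144
d^2 - 1 = 143
d^2(d^2 - 1) = 144 * 143 = 20592
Divide by 12: 20592 / 12 = 1716

1716


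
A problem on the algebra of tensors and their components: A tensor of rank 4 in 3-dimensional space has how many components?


The number of components of a rank-r tensor in d dimensions is d^r.
Here d = 3 and r = 4.
3^4 = 81

81


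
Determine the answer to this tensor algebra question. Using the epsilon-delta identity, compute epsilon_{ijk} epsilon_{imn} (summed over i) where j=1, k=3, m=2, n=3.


Using the identity: epsilon_{ijk} epsilon_{imn} = delta_{jm} delta_{kn} - delta_{jn} delta_{km}.
delta_{12} = 0
delta_{33} = 1
delta_{13} = 0
delta_{32} = 0
Result = 0 * 1 - 0 * 0 = 0 - 0 = 0

0


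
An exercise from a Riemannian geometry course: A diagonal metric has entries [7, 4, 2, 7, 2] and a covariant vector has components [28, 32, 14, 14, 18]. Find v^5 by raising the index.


To raise an index with a diagonal metric: v^i = v_i / g_{ii}.
For index 5: v_5 = 18, g_{55} = 2
v^5 = 18 / 2 = 9

9


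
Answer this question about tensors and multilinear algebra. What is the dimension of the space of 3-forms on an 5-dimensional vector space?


The dimension of the space of p-forms on an n-dimensional space is C(n, p).
n = 5, p = 3
C(5, 3) = 5! / (3! * 2!) = 10

10


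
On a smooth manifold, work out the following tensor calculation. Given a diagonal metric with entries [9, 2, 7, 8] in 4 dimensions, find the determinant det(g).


For a diagonal metric, the determinant is the product of diagonal entries.
Diagonal entries: 9, 2, 7, 8
det(g) = 9 * 2 * 7 * 8 = 1008

1008


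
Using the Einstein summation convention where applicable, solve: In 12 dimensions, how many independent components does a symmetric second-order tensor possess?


A symmetric rank-2 tensor in d dimensions has d(d+1)/2 independent components.
d = 12
d(d+1)/2 = 12 * 13 / 2 = 156 / 2 = 78

78


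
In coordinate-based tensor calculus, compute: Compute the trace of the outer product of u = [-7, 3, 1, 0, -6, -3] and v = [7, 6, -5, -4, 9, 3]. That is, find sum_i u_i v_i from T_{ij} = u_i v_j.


The outer product gives T_{ij} = u_i v_j.
The trace (contraction) is Tr(T) = sum_i T_{ii} = sum_i u_i v_i.
Diagonal entries:
T_{11} = u_1 * v_1 = -7 * 7 = -49
T_{22} = u_2 * v_2 = 3 * 6 = 18
T_{33} = u_3 * v_3 = 1 * -5 = -5
T_{44} = u_4 * v_4 = 0 * -4 = 0
T_{55} = u_5 * v_5 = -6 * 9 = -54
T_{66} = u_6 * v_6 = -3 * 3 = -9
Tr(T) = -49 + 18 + -5 + 0 + -54 + -9 = -99

-99


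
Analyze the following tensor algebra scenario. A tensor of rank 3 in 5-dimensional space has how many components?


The number of components of a rank-r tensor in d dimensions is d^r.
Here d = 5 and r = 3.
5^3 = 125

125


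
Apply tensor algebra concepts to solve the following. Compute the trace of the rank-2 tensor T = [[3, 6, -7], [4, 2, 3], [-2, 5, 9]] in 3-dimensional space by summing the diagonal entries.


The contraction (trace) of a rank-2 tensor is the sum of its diagonal elements.
Diagonal entries: A[1,1] = 3, A[2,2] = 2, A[3,3] = 9
Tr(A) = 3 + 2 + 9 = 14

14


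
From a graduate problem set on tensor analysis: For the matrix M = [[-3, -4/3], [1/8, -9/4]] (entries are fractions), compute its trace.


The trace is the sum of diagonal entries.
Diagonal: M[1,1] = -3, M[2,2] = -9/4
Tr(M) = -3 + -9/4
Computing step by step:
After adding M[1,1]: -3
After adding M[2,2]: -21/4
Tr(M) = -21/4

-21/4


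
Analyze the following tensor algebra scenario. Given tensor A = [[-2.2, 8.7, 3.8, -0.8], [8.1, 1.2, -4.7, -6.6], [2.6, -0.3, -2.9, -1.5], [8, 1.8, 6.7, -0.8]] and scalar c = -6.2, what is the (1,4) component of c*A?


Scalar multiplication: (cA)_{ij} = c * A_{ij}.
c = -6.2
A_{14} = -0.8
(cA)_{14} = -6.2 * -0.8 = 4.96

4.96


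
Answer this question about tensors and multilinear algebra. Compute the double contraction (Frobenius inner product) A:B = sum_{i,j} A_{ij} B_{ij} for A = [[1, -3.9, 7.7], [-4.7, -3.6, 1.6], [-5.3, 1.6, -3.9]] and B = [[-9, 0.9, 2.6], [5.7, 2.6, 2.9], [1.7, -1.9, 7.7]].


A:B = sum over all i,j of A_{ij} * B_{ij}.
Row 1: 1*-9=-9, -3.9*0.9=-3.51, 7.7*2.6=20.02 => row sum = 7.51
Row 2: -4.7*5.7=-26.79, -3.6*2.6=-9.36, 1.6*2.9=4.64 => row sum = -31.51
Row 3: -5.3*1.7=-9.01, 1.6*-1.9=-3.04, -3.9*7.7=-30.03 => row sum = -42.08
Total = 7.51 + -31.51 + -42.08 = -66.08

-66.08


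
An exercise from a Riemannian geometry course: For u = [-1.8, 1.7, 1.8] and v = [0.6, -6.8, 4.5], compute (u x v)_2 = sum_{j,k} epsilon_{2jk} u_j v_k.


(u x v)_2 = sum_{j,k} epsilon_{2jk} u_j v_k. Only permutations of (1,2,3) contribute; the two non-zero terms are:
eps_{213} u_1 v_3 = -1 * -1.8 * 4.5 = 8.1
eps_{231} u_3 v_1 = 1 * 1.8 * 0.6 = 1.08
(u x v)_2 = 9.18

9.18


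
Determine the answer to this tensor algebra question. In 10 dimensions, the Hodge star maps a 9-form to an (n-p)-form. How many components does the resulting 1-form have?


The Hodge dual of a p-form on an n-dimensional manifold is an (n-p)-form.
n = 10, p = 9, so dual degree = 10 - 9 = 1
The number of components is C(n, n-p) = C(10, 1) = 10

10


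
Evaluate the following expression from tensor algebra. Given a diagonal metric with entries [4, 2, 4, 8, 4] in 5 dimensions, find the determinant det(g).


For a diagonal metric, the determinant is the product of diagonal entries.
Diagonal entries: 4, 2, 4, 8, 4
det(g) = 4 * 2 * 4 * 8 * 4 = 1024

1024


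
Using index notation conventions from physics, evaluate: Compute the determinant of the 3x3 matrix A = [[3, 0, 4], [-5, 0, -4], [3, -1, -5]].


Expanding along the first row, det(A) = a11*M_11 - a12*M_12 + a13*M_13, where M_1j is the (1,j) minor.
Minor M_11 = 0*-5 - -4*-1 = -4
Minor M_12 = -5*-5 - -4*3 = 37
Minor M_13 = -5*-1 - 0*3 = 5
det = 3*(-4) - 0*(37) + 4*(5)
    = -12 - 0 + 20
    = 8

8


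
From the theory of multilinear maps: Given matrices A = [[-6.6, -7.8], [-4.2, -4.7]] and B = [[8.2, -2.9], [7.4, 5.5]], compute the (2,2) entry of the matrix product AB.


(AB)_{ij} = sum_k A_{ik} B_{kj}.
For i=2, j=2:
A_{21} * B_{12} = -4.2 * -2.9 = 12.18
A_{22} * B_{22} = -4.7 * 5.5 = -25.85
Sum = 12.18 + -25.85 = -13.67

-13.67


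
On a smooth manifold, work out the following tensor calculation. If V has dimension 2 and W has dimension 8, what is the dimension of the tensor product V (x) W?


The dimension of a tensor product is the product of dimensions.
dim(V) = 2, dim(W) = 8
dim(V (x) W) = 2 * 8 = 16

16


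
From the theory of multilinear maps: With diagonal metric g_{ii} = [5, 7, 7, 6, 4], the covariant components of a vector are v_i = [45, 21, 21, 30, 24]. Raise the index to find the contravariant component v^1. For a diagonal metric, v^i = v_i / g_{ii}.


To raise an index with a diagonal metric: v^i = v_i / g_{ii}.
For index 1: v_1 = 45, g_{11} = 5
v^1 = 45 / 5 = 9

9


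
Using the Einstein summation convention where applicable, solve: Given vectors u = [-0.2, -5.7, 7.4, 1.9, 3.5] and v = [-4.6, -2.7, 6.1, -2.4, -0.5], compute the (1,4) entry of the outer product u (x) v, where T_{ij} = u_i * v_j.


The outer product entry T_{ij} = u_i * v_j.
We need i=1, j=4.
u_1 = -0.2, v_4 = -2.4
T_{1,4} = -0.2 * -2.4 = 0.48

0.48


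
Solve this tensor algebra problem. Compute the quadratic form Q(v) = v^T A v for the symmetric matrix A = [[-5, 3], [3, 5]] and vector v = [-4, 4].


First compute Av:
(Av)_1 = -5*-4 + 3*4 = 32
(Av)_2 = 3*-4 + 5*4 = 8
Av = [32, 8]
Then v^T (Av) = -4*32 + 4*8
= -128 + 32 = -96

-96


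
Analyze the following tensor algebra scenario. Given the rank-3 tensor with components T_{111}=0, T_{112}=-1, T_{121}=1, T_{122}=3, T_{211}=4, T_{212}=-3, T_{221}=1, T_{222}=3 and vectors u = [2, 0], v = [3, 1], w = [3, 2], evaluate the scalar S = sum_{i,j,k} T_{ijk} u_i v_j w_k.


S = sum over i,j,k of T_{ijk} u_i v_j w_k. Expanding all 8 terms:
T_{111}*u_1*v_1*w_1 = 0*2*3*3 = 0  (running total: 0)
T_{112}*u_1*v_1*w_2 = -1*2*3*2 = -12  (running total: -12)
T_{121}*u_1*v_2*w_1 = 1*2*1*3 = 6  (running total: -6)
T_{122}*u_1*v_2*w_2 = 3*2*1*2 = 12  (running total: 6)
T_{211}*u_2*v_1*w_1 = 4*0*3*3 = 0  (running total: 6)
T_{212}*u_2*v_1*w_2 = -3*0*3*2 = 0  (running total: 6)
T_{221}*u_2*v_2*w_1 = 1*0*1*3 = 0  (running total: 6)
T_{222}*u_2*v_2*w_2 = 3*0*1*2 = 0  (running total: 6)
S = 6

6


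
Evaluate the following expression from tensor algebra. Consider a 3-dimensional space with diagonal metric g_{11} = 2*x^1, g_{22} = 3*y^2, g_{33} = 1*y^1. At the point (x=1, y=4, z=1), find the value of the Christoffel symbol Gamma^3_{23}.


For a diagonal metric, Gamma^k_{ij} = (1/2) g^{kk} (dg_{ik}/dx_j + dg_{jk}/dx_i - dg_{ij}/dx_k).
The metric is diagonal, so g_{ab} = 0 for a != b.
At the given point: g_{11} = 2, g_{22} = 48, g_{33} = 4
g^{33} = 1/4
dg_{23}/dx_3 = 0 (off-diagonal)
dg_{33}/dx_2 = dg_{33}/dx_2 = 1
dg_{23}/dx_3 = 0 (off-diagonal)
Numerator = 0 + 1 - 0 = 1
Gamma^3_{23} = 1 / (2 * 4) = 1/8

1/8


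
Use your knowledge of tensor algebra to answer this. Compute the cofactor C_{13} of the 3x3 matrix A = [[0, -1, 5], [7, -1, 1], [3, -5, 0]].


To find cofactor C_{13}, delete row 1 and column 3.
The resulting 2x2 submatrix is: [[7, -1], [3, -5]]
Minor M_{13} = 7*-5 - -1*3
  = -35 - -3 = -32
Sign = (-1)^(1+3) = (-1)^4 = 1
Cofactor C_{13} = 1 * -32 = -32

-32


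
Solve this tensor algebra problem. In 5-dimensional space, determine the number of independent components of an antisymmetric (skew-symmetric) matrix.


An antisymmetric rank-2 tensor satisfies A_{ij} = -A_{ji}, so diagonal entries are zero.
The independent components are the upper-triangular entries: C(n, 2) = n(n-1)/2.
n = 5
C(5, 2) = 5 * 4 / 2 = 20 / 2 = 10

10


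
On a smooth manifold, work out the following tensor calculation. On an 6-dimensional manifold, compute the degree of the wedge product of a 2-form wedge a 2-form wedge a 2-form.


The degree of a wedge product is the sum of the degrees of the individual forms.
Degrees: 2, 2, 2
Total degree = 2 + 2 + 2 = 6

6


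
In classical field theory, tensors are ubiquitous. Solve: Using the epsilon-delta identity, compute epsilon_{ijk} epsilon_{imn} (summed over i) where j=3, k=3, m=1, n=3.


Using the identity: epsilon_{ijk} epsilon_{imn} = delta_{jm} delta_{kn} - delta_{jn} delta_{km}.
delta_{31} = 0
delta_{33} = 1
delta_{33} = 1
delta_{31} = 0
Result = 0 * 1 - 1 * 0 = 0 - 0 = 0

0


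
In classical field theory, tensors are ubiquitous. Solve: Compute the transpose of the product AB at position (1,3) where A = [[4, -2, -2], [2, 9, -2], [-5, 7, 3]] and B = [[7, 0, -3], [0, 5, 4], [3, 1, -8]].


(AB)^T_{ij} = (AB)_{ji} = sum_k A_{jk} B_{ki}.
For i=1, j=3 we need (AB)_{31}:
A_{31} * B_{11} = -5 * 7 = -35
A_{32} * B_{21} = 7 * 0 = 0
A_{33} * B_{31} = 3 * 3 = 9
Sum = -35 + 0 + 9 = -26

-26
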